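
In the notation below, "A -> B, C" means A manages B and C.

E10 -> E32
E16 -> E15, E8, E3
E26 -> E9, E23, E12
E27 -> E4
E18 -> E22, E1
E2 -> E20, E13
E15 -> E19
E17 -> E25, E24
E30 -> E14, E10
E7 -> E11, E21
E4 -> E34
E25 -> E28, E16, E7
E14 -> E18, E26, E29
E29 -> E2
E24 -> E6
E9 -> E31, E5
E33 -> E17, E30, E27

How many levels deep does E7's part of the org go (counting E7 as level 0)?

1

The longest chain under E7 runs E7 → E21, which is 1 level below E7.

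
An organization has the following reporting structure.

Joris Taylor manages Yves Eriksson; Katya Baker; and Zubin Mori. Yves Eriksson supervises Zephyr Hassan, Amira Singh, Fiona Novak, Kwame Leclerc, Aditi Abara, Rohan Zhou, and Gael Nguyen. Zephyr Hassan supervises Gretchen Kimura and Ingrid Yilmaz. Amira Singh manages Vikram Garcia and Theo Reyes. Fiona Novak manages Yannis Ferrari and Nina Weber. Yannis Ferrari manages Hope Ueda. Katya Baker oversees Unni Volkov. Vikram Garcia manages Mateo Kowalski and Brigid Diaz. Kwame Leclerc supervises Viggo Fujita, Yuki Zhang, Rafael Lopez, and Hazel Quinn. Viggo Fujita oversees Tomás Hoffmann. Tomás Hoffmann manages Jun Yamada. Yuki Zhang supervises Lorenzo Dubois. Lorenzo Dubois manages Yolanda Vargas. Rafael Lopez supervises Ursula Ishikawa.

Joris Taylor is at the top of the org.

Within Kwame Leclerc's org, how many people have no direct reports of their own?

The people in Kwame Leclerc's organization with no one reporting to them are Hazel Quinn, Ursula Ishikawa, Yolanda Vargas, Jun Yamada. That is 4.

4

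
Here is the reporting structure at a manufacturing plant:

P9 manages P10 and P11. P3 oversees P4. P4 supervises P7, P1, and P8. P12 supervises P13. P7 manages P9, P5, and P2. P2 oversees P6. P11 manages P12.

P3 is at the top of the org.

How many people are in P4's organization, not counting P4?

11

P4 directly manages P7, P1, P8. Under P7: P2, P6, P5, P9, P11, P12, P13, P10 (8). P1 has no reports. P8 has no reports. So P4's organization is 3 direct reports plus everyone under them: 9 + 1 + 1 = 11.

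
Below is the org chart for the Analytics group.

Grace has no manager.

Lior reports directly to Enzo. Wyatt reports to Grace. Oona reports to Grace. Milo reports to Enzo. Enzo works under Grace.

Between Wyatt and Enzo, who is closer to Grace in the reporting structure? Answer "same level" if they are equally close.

Both Wyatt and Enzo are 1 level below Grace.

same level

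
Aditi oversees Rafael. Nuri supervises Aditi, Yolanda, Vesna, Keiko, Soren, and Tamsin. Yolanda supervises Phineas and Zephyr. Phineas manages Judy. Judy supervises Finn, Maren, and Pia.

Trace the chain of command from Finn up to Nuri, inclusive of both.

Finn -> Judy -> Phineas -> Yolanda -> Nuri

Finn reports to Judy. Judy reports to Phineas. Phineas reports to Yolanda. Yolanda reports to Nuri. Nuri is at the top.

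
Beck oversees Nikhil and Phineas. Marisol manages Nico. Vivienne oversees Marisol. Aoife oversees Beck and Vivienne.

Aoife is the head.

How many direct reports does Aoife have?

2

Aoife directly manages Beck, Vivienne. That is 2 direct reports.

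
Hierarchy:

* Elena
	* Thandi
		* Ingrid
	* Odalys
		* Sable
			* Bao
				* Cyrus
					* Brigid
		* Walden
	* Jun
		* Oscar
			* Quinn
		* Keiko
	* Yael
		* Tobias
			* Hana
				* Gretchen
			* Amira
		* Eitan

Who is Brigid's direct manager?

Brigid reports directly to Cyrus.

Cyrus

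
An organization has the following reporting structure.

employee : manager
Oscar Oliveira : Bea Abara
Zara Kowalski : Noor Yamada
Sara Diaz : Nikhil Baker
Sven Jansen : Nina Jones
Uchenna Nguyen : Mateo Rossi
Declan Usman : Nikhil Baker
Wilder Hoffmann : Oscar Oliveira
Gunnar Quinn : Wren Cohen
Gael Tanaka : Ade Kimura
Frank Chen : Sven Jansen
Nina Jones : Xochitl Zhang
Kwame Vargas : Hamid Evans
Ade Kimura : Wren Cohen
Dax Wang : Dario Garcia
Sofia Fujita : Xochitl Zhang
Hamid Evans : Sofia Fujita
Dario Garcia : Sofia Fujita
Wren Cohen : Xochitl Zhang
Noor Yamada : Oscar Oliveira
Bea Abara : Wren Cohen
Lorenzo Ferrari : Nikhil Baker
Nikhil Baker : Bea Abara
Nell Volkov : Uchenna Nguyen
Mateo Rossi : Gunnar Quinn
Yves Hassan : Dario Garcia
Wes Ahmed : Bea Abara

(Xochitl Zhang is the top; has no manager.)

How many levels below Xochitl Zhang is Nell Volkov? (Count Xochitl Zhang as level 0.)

5

Chain from Nell Volkov up to Xochitl Zhang: Nell Volkov → Uchenna Nguyen → Mateo Rossi → Gunnar Quinn → Wren Cohen → Xochitl Zhang. That is 5 steps up, so Nell Volkov is 5 levels below Xochitl Zhang.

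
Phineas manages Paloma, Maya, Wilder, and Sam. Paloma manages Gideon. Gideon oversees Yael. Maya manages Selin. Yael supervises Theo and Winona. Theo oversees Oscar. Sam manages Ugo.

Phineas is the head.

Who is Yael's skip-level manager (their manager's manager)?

Paloma

Yael reports to Gideon, and Gideon reports to Paloma. So Yael's skip-level manager is Paloma.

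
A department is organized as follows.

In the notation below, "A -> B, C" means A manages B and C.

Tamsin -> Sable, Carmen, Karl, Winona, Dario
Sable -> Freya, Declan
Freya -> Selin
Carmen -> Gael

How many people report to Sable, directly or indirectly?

Sable directly manages Freya, Declan. Under Freya: Selin (1). Declan has no reports. So Sable's organization is 2 direct reports plus everyone under them: 2 + 1 = 3.

3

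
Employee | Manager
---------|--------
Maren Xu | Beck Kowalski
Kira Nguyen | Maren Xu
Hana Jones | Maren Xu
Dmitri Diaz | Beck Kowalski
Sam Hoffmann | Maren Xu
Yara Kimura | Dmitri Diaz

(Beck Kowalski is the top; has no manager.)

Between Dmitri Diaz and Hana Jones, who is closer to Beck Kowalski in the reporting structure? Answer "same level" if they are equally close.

Dmitri Diaz

Dmitri Diaz is 1 level below Beck Kowalski; Hana Jones is 2. Dmitri Diaz is higher.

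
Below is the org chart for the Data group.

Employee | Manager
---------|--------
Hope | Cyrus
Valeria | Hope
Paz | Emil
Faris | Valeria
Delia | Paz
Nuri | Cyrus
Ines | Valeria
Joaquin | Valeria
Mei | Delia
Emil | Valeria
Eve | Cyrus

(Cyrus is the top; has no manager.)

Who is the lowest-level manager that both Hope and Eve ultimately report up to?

Cyrus

Hope's chain of managers is Cyrus. Eve's chain of managers is Cyrus. The first manager that appears in both chains is Cyrus.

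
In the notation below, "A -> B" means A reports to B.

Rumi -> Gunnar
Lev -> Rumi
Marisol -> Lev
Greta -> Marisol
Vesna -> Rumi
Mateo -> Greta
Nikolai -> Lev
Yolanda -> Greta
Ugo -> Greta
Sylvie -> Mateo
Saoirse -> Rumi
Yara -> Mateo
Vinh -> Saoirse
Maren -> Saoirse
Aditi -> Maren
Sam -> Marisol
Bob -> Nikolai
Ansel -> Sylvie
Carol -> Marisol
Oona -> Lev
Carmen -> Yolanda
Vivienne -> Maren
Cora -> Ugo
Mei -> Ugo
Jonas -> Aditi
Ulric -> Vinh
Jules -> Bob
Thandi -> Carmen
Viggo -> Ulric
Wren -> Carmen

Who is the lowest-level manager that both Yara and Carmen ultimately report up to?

Yara's chain of managers is Mateo, Greta, Marisol, Lev, Rumi, Gunnar. Carmen's chain of managers is Yolanda, Greta, Marisol, Lev, Rumi, Gunnar. The first manager that appears in both chains is Greta.

Greta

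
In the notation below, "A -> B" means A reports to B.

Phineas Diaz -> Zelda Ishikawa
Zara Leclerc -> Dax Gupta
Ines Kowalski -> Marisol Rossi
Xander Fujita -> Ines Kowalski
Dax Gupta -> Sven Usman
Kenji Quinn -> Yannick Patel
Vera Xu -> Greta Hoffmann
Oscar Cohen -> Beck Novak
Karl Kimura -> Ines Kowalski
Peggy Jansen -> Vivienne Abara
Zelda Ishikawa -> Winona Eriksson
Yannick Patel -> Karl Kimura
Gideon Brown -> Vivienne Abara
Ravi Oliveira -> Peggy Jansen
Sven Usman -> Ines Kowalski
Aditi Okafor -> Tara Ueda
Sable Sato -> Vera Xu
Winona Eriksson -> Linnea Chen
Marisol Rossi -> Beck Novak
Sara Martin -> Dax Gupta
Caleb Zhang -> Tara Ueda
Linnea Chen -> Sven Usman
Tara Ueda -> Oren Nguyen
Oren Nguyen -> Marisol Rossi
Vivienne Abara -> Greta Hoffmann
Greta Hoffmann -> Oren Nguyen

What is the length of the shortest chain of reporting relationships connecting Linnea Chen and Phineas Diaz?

3

Phineas Diaz is in Linnea Chen's organization: the chain from Phineas Diaz up to Linnea Chen is Phineas Diaz → Zelda Ishikawa → Winona Eriksson → Linnea Chen, which is 3 links.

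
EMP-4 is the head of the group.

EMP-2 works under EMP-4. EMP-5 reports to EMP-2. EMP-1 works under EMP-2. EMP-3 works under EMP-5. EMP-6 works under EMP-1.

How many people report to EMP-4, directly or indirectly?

5

EMP-4 directly manages EMP-2. Under EMP-2: EMP-1, EMP-6, EMP-5, EMP-3 (4). That's 5 in total.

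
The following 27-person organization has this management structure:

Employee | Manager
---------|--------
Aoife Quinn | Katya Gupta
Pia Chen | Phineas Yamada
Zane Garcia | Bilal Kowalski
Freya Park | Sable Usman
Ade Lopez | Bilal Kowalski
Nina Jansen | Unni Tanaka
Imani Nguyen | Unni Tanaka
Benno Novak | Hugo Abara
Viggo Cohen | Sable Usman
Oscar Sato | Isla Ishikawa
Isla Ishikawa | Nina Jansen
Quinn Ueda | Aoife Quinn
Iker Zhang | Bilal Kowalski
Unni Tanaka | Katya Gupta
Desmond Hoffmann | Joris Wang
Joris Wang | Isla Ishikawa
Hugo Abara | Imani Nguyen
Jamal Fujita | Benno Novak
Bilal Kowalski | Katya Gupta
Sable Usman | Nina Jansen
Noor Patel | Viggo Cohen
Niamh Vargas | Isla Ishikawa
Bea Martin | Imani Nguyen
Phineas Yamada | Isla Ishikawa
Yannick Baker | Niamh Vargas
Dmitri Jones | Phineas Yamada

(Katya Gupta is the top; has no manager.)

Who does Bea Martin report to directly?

Bea Martin reports directly to Imani Nguyen.

Imani Nguyen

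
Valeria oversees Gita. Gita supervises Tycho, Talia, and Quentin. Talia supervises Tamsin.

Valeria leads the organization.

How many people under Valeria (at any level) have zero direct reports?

The people in Valeria's organization with no one reporting to them are Quentin, Tamsin, Tycho. That is 3.

3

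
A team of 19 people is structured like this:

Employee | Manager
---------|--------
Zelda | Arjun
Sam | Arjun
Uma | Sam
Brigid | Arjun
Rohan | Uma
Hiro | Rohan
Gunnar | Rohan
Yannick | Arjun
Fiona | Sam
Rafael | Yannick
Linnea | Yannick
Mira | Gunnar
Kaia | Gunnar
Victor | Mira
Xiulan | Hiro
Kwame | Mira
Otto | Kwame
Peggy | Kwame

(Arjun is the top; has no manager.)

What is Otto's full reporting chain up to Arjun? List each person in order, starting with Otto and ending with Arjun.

Otto -> Kwame -> Mira -> Gunnar -> Rohan -> Uma -> Sam -> Arjun

Otto reports to Kwame. Kwame reports to Mira. Mira reports to Gunnar. Gunnar reports to Rohan. Rohan reports to Uma. Uma reports to Sam. Sam reports to Arjun. Arjun is at the top.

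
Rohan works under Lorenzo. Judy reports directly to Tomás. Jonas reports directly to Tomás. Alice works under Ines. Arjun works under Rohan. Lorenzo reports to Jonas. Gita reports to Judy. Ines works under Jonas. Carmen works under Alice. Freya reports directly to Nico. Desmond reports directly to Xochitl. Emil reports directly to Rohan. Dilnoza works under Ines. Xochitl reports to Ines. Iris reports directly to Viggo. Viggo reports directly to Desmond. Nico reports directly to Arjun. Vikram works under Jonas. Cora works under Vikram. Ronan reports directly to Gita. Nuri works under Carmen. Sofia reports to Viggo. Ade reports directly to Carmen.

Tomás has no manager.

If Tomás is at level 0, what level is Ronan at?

3

Chain from Ronan up to Tomás: Ronan → Gita → Judy → Tomás. That is 3 steps up, so Ronan is 3 levels below Tomás.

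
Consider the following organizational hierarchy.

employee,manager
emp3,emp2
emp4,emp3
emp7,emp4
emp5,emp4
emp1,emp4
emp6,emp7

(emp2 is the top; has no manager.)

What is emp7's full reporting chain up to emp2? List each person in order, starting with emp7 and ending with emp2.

emp7 -> emp4 -> emp3 -> emp2

emp7 reports to emp4. emp4 reports to emp3. emp3 reports to emp2. emp2 is at the top.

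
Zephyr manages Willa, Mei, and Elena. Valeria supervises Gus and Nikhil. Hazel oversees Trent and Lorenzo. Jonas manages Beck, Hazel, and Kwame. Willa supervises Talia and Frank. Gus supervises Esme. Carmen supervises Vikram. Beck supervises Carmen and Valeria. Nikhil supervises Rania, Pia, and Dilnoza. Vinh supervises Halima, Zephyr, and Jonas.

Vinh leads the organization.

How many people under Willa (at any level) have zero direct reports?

2

The people in Willa's organization with no one reporting to them are Talia, Frank. That is 2.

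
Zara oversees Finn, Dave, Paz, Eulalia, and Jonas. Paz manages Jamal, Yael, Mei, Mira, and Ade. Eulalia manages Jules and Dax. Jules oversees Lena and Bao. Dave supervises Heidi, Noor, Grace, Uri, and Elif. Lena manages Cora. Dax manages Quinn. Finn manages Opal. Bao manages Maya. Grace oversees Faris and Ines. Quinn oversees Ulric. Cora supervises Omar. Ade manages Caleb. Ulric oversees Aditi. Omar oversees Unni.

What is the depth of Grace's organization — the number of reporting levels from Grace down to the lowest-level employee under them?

The longest chain under Grace runs Grace → Ines, which is 1 level below Grace.

1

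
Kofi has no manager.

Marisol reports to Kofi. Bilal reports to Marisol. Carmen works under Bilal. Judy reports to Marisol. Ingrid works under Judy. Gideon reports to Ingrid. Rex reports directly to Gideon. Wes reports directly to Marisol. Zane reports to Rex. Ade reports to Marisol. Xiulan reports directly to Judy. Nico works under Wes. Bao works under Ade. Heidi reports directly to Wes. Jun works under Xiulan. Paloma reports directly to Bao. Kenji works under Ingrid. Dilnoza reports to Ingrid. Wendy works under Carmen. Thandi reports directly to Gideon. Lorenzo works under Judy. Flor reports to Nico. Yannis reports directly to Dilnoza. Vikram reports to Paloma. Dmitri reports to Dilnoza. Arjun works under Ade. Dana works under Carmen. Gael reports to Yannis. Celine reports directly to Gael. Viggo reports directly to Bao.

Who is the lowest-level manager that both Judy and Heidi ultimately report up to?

Judy's chain of managers is Marisol, Kofi. Heidi's chain of managers is Wes, Marisol, Kofi. The first manager that appears in both chains is Marisol.

Marisol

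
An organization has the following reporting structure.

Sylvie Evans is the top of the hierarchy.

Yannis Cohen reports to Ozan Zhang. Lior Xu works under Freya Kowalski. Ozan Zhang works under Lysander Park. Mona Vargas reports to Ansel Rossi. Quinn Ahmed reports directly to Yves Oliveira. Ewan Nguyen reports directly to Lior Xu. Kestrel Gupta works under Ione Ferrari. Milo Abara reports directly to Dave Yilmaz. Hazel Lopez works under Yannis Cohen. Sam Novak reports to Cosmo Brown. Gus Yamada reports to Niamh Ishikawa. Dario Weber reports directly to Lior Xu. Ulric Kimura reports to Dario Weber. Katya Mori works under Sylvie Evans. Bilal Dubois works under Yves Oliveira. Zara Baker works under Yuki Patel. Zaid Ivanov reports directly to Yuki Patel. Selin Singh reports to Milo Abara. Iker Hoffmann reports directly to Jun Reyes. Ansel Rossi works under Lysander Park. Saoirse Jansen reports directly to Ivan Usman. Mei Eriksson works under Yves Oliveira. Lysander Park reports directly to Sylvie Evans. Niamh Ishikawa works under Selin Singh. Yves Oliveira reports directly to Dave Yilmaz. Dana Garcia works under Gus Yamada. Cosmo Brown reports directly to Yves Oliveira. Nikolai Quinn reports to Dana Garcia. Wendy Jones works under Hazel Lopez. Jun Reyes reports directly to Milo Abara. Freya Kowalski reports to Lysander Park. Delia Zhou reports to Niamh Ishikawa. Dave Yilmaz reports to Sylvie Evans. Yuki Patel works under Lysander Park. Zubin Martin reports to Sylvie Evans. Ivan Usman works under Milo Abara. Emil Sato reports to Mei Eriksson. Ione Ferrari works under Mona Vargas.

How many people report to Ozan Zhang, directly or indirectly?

3

Ozan Zhang directly manages Yannis Cohen. Under Yannis Cohen: Hazel Lopez, Wendy Jones (2). That's 3 in total.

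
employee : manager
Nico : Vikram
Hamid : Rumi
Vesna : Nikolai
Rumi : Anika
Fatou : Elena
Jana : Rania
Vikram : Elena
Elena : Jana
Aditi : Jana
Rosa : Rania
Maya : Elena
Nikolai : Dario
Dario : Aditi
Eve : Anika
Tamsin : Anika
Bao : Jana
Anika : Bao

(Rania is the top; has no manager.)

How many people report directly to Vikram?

1

Vikram directly manages Nico. That is 1 direct report.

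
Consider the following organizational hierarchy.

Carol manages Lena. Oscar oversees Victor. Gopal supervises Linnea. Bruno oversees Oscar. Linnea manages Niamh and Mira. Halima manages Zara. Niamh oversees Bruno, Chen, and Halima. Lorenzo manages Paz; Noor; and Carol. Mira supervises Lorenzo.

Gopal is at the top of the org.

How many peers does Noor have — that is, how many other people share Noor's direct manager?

Noor reports to Lorenzo. Lorenzo's other direct reports are Paz, Carol — 2 peers.

2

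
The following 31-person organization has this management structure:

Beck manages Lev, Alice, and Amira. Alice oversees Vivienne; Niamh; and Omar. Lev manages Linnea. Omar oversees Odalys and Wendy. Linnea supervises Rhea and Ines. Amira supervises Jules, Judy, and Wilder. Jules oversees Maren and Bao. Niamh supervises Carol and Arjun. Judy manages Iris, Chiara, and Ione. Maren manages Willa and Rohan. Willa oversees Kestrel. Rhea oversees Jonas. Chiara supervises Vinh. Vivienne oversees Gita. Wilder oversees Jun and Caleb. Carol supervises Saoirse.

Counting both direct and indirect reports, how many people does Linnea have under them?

3

Linnea directly manages Rhea, Ines. Under Rhea: Jonas (1). Ines has no reports. So Linnea's organization is 2 direct reports plus everyone under them: 2 + 1 = 3.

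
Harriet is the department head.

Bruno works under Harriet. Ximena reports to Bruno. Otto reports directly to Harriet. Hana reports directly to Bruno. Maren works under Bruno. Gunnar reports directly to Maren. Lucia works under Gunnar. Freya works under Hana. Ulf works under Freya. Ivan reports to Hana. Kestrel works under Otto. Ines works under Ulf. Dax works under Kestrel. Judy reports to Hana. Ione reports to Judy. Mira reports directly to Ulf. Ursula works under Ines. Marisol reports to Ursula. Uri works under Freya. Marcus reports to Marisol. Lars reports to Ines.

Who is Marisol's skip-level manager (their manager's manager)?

Ines

Marisol reports to Ursula, and Ursula reports to Ines. So Marisol's skip-level manager is Ines.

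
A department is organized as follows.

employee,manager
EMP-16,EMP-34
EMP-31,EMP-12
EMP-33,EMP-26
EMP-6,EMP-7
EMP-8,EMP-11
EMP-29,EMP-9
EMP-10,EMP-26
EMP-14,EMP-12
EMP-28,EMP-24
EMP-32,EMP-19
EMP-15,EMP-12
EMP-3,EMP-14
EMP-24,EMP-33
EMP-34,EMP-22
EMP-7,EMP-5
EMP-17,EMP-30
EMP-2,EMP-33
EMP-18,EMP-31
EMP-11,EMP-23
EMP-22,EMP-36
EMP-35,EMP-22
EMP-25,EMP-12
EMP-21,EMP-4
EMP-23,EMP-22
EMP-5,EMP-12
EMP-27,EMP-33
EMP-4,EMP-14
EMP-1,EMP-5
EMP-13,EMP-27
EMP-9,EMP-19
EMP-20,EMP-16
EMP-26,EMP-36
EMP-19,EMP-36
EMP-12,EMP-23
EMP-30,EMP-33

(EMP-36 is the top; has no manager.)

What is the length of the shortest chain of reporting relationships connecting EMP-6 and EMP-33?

EMP-6 is 6 levels below EMP-36, and EMP-33 is 2 levels below EMP-36 (their lowest common manager). The shortest path runs up from EMP-6 to EMP-36 and back down to EMP-33: 6 + 2 = 8 links.

8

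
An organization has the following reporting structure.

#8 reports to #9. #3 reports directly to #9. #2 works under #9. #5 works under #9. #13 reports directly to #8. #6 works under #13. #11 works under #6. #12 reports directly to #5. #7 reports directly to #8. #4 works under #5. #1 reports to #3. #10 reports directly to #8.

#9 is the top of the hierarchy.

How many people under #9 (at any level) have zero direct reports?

The people in #9's organization with no one reporting to them are #4, #12, #2, #1, #10, #7, #11. That is 7.

7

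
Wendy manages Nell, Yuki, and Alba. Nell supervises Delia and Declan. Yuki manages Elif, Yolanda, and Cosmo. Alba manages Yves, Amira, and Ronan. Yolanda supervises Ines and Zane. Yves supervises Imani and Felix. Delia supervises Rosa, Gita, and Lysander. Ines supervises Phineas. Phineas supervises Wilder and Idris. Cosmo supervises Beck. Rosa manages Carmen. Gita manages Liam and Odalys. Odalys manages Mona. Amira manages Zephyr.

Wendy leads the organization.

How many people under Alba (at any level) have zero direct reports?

The people in Alba's organization with no one reporting to them are Ronan, Zephyr, Felix, Imani. That is 4.

4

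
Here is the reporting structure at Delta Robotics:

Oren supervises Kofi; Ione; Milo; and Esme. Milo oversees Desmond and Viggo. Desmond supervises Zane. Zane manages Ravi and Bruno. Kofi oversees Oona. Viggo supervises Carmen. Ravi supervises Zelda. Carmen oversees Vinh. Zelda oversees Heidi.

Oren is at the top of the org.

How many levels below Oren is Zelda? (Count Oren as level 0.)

Chain from Zelda up to Oren: Zelda → Ravi → Zane → Desmond → Milo → Oren. That is 5 steps up, so Zelda is 5 levels below Oren.

5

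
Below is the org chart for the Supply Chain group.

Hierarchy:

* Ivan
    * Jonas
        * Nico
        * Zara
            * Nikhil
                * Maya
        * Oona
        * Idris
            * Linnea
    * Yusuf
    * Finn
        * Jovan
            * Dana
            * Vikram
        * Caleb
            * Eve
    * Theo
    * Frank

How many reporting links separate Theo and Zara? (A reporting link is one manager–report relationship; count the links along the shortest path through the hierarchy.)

3

Theo is 1 level below Ivan, and Zara is 2 levels below Ivan (their lowest common manager). The shortest path runs up from Theo to Ivan and back down to Zara: 1 + 2 = 3 links.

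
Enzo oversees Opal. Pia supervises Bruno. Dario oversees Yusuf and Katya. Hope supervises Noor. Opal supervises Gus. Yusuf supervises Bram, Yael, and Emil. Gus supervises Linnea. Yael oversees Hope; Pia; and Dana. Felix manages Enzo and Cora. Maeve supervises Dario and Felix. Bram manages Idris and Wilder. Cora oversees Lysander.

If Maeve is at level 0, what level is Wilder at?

Chain from Wilder up to Maeve: Wilder → Bram → Yusuf → Dario → Maeve. That is 4 steps up, so Wilder is 4 levels below Maeve.

4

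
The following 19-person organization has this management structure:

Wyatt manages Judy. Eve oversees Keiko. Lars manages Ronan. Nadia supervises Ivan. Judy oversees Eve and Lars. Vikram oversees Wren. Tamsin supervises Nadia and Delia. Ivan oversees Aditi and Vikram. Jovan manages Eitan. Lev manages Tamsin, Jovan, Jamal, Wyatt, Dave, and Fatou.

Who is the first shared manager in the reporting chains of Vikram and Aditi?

Ivan

Vikram's chain of managers is Ivan, Nadia, Tamsin, Lev. Aditi's chain of managers is Ivan, Nadia, Tamsin, Lev. The first manager that appears in both chains is Ivan.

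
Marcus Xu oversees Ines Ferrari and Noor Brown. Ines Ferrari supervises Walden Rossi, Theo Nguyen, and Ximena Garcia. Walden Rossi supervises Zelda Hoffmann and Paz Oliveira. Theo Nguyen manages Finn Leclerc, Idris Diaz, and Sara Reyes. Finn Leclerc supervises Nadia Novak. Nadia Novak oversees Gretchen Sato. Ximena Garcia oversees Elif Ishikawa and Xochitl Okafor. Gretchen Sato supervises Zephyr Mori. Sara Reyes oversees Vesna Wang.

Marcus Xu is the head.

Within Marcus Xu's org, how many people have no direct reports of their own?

8

The people in Marcus Xu's organization with no one reporting to them are Noor Brown, Xochitl Okafor, Elif Ishikawa, Vesna Wang, Idris Diaz, Zephyr Mori, Zelda Hoffmann, Paz Oliveira. That is 8.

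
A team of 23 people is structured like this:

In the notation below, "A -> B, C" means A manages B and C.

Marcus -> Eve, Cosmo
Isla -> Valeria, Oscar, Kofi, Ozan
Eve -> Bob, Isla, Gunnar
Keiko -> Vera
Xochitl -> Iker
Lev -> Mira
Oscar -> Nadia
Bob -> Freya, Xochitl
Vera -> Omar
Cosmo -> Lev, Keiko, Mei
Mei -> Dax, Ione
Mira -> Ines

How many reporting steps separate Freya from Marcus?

3

Chain from Freya up to Marcus: Freya → Bob → Eve → Marcus. That is 3 steps up, so Freya is 3 levels below Marcus.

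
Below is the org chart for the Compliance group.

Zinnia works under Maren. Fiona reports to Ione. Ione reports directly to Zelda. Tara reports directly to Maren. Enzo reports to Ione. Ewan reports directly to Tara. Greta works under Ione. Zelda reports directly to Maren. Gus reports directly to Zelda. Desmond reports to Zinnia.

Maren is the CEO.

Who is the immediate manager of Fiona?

Fiona reports directly to Ione.

Ione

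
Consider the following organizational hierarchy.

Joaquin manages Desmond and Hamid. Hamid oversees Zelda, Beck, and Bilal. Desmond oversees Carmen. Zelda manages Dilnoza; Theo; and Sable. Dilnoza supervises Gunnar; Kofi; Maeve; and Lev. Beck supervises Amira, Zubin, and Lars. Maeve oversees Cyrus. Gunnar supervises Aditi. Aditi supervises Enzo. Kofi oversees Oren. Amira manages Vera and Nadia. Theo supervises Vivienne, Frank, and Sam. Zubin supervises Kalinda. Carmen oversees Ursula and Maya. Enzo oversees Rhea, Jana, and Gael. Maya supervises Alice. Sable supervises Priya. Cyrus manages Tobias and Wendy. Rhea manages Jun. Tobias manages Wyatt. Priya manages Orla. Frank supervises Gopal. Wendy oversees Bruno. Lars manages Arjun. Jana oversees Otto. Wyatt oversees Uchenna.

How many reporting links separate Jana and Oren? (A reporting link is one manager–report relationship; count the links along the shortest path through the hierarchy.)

Jana is 4 levels below Dilnoza, and Oren is 2 levels below Dilnoza (their lowest common manager). The shortest path runs up from Jana to Dilnoza and back down to Oren: 4 + 2 = 6 links.

6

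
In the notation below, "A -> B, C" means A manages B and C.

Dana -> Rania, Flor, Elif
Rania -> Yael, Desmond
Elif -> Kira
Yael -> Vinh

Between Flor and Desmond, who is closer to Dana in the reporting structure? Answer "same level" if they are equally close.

Flor is 1 level below Dana; Desmond is 2. Flor is higher.

Flor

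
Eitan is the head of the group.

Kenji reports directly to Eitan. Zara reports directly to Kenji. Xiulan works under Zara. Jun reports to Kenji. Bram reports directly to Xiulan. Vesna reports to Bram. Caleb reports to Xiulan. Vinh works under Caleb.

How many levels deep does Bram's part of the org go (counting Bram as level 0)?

1

The longest chain under Bram runs Bram → Vesna, which is 1 level below Bram.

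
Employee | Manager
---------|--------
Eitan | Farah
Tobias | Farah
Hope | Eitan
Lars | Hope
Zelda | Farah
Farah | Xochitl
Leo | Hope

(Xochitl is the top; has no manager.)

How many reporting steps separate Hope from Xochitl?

3

Chain from Hope up to Xochitl: Hope → Eitan → Farah → Xochitl. That is 3 steps up, so Hope is 3 levels below Xochitl.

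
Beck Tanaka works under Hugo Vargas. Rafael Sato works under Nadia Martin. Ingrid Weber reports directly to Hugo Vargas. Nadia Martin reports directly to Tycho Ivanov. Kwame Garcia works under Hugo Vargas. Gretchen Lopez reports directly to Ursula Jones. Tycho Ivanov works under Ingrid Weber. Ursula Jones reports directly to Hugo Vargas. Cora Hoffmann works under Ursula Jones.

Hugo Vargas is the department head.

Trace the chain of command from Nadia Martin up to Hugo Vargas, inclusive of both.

Nadia Martin -> Tycho Ivanov -> Ingrid Weber -> Hugo Vargas

Nadia Martin reports to Tycho Ivanov. Tycho Ivanov reports to Ingrid Weber. Ingrid Weber reports to Hugo Vargas. Hugo Vargas is at the top.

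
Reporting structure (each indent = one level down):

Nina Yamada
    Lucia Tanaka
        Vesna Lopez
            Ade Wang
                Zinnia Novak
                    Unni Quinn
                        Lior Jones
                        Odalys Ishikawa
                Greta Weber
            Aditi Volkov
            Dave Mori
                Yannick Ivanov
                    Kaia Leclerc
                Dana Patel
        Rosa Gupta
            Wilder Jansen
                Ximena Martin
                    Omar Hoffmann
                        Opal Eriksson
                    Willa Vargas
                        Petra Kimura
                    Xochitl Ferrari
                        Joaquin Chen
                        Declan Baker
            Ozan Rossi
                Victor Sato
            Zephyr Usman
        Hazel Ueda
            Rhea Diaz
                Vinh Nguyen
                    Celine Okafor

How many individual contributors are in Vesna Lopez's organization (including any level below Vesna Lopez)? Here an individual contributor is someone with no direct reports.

The people in Vesna Lopez's organization with no one reporting to them are Dana Patel, Kaia Leclerc, Aditi Volkov, Greta Weber, Odalys Ishikawa, Lior Jones. That is 6.

6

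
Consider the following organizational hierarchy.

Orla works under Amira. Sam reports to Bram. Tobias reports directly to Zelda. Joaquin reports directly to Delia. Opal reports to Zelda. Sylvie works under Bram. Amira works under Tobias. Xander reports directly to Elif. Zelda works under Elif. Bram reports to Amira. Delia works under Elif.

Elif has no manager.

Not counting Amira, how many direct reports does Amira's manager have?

0

Amira reports to Tobias, and Tobias has no other direct reports. Amira has 0 peers.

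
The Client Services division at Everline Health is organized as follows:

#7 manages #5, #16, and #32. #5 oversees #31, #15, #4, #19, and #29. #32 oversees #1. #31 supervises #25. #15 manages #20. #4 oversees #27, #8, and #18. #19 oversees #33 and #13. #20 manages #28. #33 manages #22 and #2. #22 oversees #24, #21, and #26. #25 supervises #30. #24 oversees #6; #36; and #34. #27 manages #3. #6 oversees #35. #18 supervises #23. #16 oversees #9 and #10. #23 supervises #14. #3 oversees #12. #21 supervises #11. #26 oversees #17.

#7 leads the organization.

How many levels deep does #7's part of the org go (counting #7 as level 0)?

The longest chain under #7 runs #7 → #5 → #19 → #33 → #22 → #24 → #6 → #35, which is 7 levels below #7.

7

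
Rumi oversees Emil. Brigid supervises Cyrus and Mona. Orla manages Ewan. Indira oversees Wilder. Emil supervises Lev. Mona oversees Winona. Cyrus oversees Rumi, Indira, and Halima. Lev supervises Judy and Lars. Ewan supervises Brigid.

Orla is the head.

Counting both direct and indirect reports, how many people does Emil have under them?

3

Emil directly manages Lev. Under Lev: Lars, Judy (2). That's 3 in total.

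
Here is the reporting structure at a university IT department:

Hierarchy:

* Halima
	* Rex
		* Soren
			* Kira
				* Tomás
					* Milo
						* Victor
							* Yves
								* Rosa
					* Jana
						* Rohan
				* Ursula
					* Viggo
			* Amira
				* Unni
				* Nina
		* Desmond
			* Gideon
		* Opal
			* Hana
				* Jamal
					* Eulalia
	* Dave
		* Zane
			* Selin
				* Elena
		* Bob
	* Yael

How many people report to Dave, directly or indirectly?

4

Dave directly manages Zane, Bob. Under Zane: Selin, Elena (2). Bob has no reports. So Dave's organization is 2 direct reports plus everyone under them: 3 + 1 = 4.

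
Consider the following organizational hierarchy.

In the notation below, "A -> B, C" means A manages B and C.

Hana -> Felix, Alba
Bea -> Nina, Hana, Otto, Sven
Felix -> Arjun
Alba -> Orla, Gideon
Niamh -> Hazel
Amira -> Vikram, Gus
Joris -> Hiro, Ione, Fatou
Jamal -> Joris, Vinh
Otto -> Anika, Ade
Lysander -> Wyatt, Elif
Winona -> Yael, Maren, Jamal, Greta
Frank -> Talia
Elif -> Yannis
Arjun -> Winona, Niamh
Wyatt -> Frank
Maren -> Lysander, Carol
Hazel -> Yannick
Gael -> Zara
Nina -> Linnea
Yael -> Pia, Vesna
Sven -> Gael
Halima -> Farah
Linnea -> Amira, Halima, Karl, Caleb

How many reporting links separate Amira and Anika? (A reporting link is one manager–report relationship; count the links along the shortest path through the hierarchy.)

5

Amira is 3 levels below Bea, and Anika is 2 levels below Bea (their lowest common manager). The shortest path runs up from Amira to Bea and back down to Anika: 3 + 2 = 5 links.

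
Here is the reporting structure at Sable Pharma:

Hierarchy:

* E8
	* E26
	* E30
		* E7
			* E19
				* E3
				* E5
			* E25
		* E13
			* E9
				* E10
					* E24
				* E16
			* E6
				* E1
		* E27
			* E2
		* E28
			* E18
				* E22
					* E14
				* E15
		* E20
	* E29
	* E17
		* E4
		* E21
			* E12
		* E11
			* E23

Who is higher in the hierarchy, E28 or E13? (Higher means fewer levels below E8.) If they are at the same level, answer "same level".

Both E28 and E13 are 2 levels below E8.

same level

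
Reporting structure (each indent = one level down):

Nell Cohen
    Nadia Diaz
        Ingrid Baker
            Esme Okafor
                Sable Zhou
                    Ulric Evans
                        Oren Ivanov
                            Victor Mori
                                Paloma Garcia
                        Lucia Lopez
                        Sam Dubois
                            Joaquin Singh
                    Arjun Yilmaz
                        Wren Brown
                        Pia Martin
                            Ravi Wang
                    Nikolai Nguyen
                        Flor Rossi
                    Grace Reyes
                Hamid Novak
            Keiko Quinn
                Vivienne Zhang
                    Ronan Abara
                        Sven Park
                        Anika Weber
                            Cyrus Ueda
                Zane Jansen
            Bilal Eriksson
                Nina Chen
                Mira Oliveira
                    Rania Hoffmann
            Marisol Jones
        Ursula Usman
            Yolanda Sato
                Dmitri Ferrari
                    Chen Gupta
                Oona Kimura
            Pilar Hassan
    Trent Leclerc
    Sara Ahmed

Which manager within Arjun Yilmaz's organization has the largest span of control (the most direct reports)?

Arjun Yilmaz

Direct-report counts within Arjun Yilmaz's organization: Arjun Yilmaz has 2; Pia Martin has 1. The largest is 2, held by Arjun Yilmaz.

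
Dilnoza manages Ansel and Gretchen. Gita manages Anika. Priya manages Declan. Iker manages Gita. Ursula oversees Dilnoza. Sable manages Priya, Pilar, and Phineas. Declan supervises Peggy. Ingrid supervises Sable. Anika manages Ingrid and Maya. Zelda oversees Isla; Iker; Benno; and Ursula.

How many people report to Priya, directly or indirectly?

Priya directly manages Declan. Under Declan: Peggy (1). That's 2 in total.

2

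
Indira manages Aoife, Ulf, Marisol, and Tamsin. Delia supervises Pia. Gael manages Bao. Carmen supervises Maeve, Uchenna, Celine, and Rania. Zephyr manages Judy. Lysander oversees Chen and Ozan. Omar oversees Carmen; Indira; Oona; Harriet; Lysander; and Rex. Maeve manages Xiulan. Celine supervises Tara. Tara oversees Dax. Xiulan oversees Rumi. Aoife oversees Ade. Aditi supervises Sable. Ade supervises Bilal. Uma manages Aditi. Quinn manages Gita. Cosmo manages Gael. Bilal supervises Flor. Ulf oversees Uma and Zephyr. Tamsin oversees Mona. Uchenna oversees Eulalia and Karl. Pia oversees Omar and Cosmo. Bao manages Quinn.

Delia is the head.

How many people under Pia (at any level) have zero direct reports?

16

The people in Pia's organization with no one reporting to them are Gita, Rex, Ozan, Chen, Harriet, Oona, Mona, Marisol, Judy, Sable, Flor, Rania, Dax, Karl, Eulalia, Rumi. That is 16.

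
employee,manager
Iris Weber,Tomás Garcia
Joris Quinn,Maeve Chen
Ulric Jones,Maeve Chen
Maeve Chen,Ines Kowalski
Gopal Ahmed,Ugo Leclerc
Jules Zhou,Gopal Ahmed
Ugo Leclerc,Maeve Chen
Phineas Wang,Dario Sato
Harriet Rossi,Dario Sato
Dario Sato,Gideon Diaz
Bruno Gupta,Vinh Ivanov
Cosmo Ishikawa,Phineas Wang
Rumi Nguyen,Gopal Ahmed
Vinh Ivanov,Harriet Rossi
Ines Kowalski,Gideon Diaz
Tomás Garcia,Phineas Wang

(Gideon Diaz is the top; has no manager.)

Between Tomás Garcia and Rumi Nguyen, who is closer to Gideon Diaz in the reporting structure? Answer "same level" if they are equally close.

Tomás Garcia is 3 levels below Gideon Diaz; Rumi Nguyen is 5. Tomás Garcia is higher.

Tomás Garcia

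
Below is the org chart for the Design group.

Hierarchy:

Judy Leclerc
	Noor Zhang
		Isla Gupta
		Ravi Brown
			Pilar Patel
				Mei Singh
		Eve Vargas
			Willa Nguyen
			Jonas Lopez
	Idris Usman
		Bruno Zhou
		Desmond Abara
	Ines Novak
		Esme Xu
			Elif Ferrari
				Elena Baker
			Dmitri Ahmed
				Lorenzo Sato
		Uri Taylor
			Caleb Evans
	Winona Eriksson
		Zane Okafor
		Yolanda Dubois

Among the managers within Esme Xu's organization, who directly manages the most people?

Direct-report counts within Esme Xu's organization: Esme Xu has 2; Dmitri Ahmed has 1; Elif Ferrari has 1. The largest is 2, held by Esme Xu.

Esme Xu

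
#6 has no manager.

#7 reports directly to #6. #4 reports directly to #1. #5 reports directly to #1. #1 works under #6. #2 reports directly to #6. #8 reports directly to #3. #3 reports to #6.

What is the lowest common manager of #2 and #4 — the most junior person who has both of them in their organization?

#2's chain of managers is #6. #4's chain of managers is #1, #6. The first manager that appears in both chains is #6.

#6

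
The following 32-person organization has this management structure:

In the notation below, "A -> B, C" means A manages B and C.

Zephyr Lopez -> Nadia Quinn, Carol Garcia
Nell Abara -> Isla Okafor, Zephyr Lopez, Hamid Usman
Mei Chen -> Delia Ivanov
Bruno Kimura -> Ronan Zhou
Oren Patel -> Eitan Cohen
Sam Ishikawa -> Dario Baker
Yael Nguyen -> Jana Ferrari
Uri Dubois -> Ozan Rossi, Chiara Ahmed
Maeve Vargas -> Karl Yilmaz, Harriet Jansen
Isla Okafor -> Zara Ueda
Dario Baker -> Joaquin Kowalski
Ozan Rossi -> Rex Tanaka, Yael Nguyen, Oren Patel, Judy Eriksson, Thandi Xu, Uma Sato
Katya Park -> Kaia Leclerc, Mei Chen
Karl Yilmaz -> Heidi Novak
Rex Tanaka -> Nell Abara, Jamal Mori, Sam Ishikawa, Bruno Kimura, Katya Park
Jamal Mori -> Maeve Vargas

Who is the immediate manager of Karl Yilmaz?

Karl Yilmaz reports directly to Maeve Vargas.

Maeve Vargas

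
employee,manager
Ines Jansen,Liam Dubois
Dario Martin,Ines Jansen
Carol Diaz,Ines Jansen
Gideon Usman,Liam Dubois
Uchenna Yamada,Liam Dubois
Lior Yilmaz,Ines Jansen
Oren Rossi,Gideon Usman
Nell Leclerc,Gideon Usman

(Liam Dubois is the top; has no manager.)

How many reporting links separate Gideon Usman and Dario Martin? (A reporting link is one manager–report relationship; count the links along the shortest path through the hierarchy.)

Gideon Usman is 1 level below Liam Dubois, and Dario Martin is 2 levels below Liam Dubois (their lowest common manager). The shortest path runs up from Gideon Usman to Liam Dubois and back down to Dario Martin: 1 + 2 = 3 links.

3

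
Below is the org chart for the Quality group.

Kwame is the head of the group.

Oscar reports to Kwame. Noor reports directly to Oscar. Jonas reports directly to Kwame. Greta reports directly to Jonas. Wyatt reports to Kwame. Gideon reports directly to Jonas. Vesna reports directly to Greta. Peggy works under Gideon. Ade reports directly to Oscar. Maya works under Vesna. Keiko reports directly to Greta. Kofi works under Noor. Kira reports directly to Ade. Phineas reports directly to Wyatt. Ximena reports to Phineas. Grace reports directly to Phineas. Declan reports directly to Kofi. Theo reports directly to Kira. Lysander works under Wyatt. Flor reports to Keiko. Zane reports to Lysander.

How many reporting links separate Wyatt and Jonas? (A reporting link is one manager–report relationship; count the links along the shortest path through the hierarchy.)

2

Wyatt is 1 level below Kwame, and Jonas is 1 level below Kwame (their lowest common manager). The shortest path runs up from Wyatt to Kwame and back down to Jonas: 1 + 1 = 2 links.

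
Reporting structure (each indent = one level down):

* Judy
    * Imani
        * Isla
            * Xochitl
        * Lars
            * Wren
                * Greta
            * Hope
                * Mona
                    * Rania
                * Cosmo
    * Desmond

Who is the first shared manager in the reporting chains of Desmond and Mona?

Judy

Desmond's chain of managers is Judy. Mona's chain of managers is Hope, Lars, Imani, Judy. The first manager that appears in both chains is Judy.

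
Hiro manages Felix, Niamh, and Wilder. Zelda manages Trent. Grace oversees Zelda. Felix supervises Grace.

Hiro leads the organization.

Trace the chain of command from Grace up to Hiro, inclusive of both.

Grace reports to Felix. Felix reports to Hiro. Hiro is at the top.

Grace -> Felix -> Hiro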